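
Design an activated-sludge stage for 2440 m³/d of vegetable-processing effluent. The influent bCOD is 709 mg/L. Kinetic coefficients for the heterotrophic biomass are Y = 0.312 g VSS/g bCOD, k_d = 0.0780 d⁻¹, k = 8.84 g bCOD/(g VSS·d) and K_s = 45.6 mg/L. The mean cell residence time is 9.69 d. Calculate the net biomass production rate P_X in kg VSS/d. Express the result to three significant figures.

For a completely mixed reactor with recycle the Lawrence–McCarty relation gives S = K_s·(1 + k_d·θ_c) / [θ_c·(Y·k − k_d) − 1] = 45.6 × (1 + 0.0780 × 9.69) / [9.69 × (0.312 × 8.84 − 0.0780) − 1] = 80.07 / 24.97 = 3.206 mg/L.
The observed yield is Y_obs = Y/(1 + k_d·θ_c) = 0.312 / (1 + 0.0780 × 9.69) = 0.312 / 1.756 = 0.1777 g VSS per g bCOD removed.
ΔS = 709 − 3.21 = 705.8 mg/L, so the substrate removal rate is 2440 × 705.8/1000 = 1722 kg bCOD/d.
Net biomass production P_X = Y_obs × Q·(S₀ − S) = 0.1777 × 1722 = 306.0 kg VSS/d.

P_X ≈ 306 kg VSS/d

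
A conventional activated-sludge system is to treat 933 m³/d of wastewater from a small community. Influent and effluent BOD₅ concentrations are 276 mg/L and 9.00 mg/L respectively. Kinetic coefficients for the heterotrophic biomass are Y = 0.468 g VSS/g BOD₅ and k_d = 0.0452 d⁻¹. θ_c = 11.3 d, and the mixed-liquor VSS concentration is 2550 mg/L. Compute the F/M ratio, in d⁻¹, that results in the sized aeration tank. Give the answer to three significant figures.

Rearranging the biomass balance for a CMAS with decay, V = Y·Q·ΔS·θ_c / [X·(1+k_d θ_c)] = 0.468 × 933 × (276 − 9.00) × 11.3 / [2550 × (1 + 0.0452 × 11.3)] = 1.32×10^6 / 3852 = 342.0 m³.
F/M = Q·S₀ / (V·X) = 933 × 276 / (342.0 × 2550) = 0.2953 g BOD₅·(g VSS·d)⁻¹.

F/M ≈ 0.295 d⁻¹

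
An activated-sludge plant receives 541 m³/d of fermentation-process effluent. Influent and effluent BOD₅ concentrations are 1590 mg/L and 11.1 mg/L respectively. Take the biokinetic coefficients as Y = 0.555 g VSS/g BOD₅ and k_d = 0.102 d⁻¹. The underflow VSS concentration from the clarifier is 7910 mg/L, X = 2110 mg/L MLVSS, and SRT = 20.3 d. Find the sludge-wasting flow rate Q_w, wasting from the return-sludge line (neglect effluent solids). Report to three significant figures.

Rearranging the biomass balance for a CMAS with decay, V = Y·Q·ΔS·θ_c / [X·(1+k_d θ_c)] = 0.555 × 541 × (1590 − 11.1) × 20.3 / [2110 × (1 + 0.102 × 20.3)] = 9.62×10^6 / 6479 = 1485 m³.
Q_w = (V·X)/(θ_c X_r) = 1485 × 2110 / (20.3 × 7910) = 19.52 m³/d.

Q_w ≈ 19.5 m³/d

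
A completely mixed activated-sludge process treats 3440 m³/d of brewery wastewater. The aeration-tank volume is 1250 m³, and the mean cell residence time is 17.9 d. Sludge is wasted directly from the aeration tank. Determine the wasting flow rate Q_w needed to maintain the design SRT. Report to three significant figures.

Q_w ≈ 69.8 m³/d

With mixed-liquor wasting, θ_c = V/Q_w, so Q_w = V/θ_c = 1250/17.9 = 69.83 m³/d.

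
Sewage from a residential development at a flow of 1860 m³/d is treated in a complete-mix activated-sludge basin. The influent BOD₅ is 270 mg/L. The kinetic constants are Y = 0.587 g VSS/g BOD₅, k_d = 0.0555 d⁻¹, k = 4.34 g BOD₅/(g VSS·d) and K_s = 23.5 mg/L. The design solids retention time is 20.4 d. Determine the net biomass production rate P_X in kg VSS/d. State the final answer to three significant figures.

From the Monod/SRT balance for a CMAS, S = K_s·(1+k_d θ_c)/[θ_c·(Y k − k_d) − 1] = 23.5 × (1 + 0.0555 × 20.4) / [20.4 × (0.587 × 4.34 − 0.0555) − 1] = 50.11 / 49.84 = 1.005 mg/L.
Correct the yield for decay: Y_obs = Y/(1 + k_d θ_c) = 0.587 / (1 + 0.0555 × 20.4) = 0.587 / 2.132 = 0.2753.
Mass of BOD₅ removed per day: Q(S₀ − S) = 1860 × 269.0 g/m³ = 500.3 kg/d.
Net biomass production P_X = Y_obs × Q·(S₀ − S) = 0.2753 × 500.3 = 137.7 kg VSS/d.

P_X ≈ 138 kg VSS/d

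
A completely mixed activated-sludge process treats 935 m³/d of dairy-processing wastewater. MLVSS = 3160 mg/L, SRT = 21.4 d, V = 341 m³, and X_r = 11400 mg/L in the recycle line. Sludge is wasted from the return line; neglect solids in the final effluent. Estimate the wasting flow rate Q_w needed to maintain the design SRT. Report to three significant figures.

Q_w = (V·X)/(θ_c X_r) = 341.0 × 3160 / (21.4 × 11400) = 4.417 m³/d.

Q_w ≈ 4.42 m³/d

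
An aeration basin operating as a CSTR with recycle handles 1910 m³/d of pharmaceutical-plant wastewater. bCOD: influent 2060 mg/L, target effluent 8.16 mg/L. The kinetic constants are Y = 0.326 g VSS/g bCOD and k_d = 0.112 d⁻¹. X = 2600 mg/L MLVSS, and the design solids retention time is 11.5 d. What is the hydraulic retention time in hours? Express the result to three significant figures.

τ ≈ 31.0 h

From the SRT design equation V = Y Q (S₀−S) θ_c / [X (1 + k_d θ_c)] = 0.326 × 1910 × (2060 − 8.16) × 11.5 / [2600 × (1 + 0.112 × 11.5)] = 1.47×10^7 / 5949 = 2470 m³.
τ = V/Q = 2470/1910 = 1.293 d, or 31.03 h.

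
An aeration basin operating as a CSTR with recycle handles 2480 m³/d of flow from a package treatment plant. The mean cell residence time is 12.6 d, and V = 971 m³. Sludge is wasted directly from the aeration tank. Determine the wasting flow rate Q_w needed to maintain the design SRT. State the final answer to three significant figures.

With mixed-liquor wasting, θ_c = V/Q_w, so Q_w = V/θ_c = 971.0/12.6 = 77.06 m³/d.

Q_w ≈ 77.1 m³/d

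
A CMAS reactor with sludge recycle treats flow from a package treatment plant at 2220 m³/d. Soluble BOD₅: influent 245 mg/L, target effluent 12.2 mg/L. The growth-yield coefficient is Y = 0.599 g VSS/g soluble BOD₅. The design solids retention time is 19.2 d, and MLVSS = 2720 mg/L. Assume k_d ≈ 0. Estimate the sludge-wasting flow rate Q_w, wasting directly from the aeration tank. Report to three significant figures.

With k_d = 0 the design equation reduces to V = Y Q (S₀−S) θ_c / X = 0.599 × 2220 × (245 − 12.2) × 19.2 / 2720 = 2185 m³.
With mixed-liquor wasting, θ_c = V/Q_w, so Q_w = V/θ_c = 2185/19.2 = 113.8 m³/d.

Q_w ≈ 114 m³/d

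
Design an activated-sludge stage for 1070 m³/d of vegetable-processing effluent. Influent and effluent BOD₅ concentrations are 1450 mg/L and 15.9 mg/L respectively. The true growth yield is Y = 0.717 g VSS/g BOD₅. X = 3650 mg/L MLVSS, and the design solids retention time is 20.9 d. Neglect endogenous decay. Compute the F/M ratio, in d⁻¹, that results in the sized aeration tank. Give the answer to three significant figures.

F/M ≈ 0.0675 d⁻¹

V·X = Y·Q·ΔS·θ_c gives V = 0.717 × 1070 × (1450 − 15.9) × 20.9 / 3650 = 6300 m³.
F/M = Q·S₀ / (V·X) = 1070 × 1450 / (6300 × 3650) = 0.06747 g BOD₅·(g VSS·d)⁻¹.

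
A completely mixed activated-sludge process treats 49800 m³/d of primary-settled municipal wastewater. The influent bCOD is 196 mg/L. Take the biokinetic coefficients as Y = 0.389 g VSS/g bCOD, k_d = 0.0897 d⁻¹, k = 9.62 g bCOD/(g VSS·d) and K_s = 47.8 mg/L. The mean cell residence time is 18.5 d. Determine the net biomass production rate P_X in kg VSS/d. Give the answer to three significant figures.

P_X ≈ 1410 kg VSS/d

From the Monod/SRT balance for a CMAS, S = K_s·(1+k_d θ_c)/[θ_c·(Y k − k_d) − 1] = 47.8 × (1 + 0.0897 × 18.5) / [18.5 × (0.389 × 9.62 − 0.0897) − 1] = 127.1 / 66.57 = 1.910 mg/L.
Observed yield with endogenous decay: Y_obs = Y / (1 + k_d·θ_c) = 0.389 / (1 + 0.0897 × 18.5) = 0.389 / 2.659 = 0.1463 g VSS/g bCOD.
ΔS = 196 − 1.91 = 194.1 mg/L, so the substrate removal rate is 49800 × 194.1/1000 = 9666 kg bCOD/d.
Net biomass production P_X = Y_obs × Q·(S₀ − S) = 0.1463 × 9666 = 1414 kg VSS/d.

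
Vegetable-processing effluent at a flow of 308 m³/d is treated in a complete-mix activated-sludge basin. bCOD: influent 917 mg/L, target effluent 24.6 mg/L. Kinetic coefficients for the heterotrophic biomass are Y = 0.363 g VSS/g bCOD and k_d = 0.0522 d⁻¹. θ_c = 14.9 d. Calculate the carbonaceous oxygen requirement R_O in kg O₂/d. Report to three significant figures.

R_O ≈ 195 kg O₂/d

Observed yield with endogenous decay: Y_obs = Y / (1 + k_d·θ_c) = 0.363 / (1 + 0.0522 × 14.9) = 0.363 / 1.778 = 0.2042 g VSS/g bCOD.
Substrate removed = Q·(S₀ − S) = 308 m³/d × (917 − 24.6) g/m³ = 2.75×10^5 g/d = 274.9 kg/d.
Net sludge production P_X = 0.2042 × 274.9 = 56.12 kg VSS/d.
R_O = Q·ΔS − 1.42 P_X = 274.9 − 79.69 = 195.2 kg O₂/d.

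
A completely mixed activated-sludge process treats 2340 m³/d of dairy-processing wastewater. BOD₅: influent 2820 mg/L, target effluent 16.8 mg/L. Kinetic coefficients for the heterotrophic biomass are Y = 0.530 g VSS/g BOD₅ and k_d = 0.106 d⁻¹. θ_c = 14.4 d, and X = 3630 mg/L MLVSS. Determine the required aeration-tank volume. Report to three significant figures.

V ≈ 5460 m³

Rearranging the biomass balance for a CMAS with decay, V = Y·Q·ΔS·θ_c / [X·(1+k_d θ_c)] = 0.530 × 2340 × (2820 − 16.8) × 14.4 / [3630 × (1 + 0.106 × 14.4)] = 5.01×10^7 / 9171 = 5459 m³.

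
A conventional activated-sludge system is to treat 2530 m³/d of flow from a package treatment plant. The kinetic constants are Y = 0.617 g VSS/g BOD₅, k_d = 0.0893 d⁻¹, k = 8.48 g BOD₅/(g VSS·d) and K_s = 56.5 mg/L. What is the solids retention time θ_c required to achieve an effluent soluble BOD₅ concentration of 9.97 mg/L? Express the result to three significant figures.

θ_c ≈ 1.44 d

At the target effluent, Y k S/(K_s+S) = 0.617×8.48×9.97/66.47 = 0.7848 d⁻¹.
θ_c = 1/(μ − k_d) = 1/(0.7848 − 0.0893) = 1/0.6955 = 1.438 d.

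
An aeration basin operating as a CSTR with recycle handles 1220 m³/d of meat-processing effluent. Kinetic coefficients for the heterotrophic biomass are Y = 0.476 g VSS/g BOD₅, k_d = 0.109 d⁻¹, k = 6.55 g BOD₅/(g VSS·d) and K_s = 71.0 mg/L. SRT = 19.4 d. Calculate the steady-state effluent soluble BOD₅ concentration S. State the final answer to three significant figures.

S ≈ 3.85 mg/L

For a completely mixed reactor with recycle the Lawrence–McCarty relation gives S = K_s·(1 + k_d·θ_c) / [θ_c·(Y·k − k_d) − 1] = 71.0 × (1 + 0.109 × 19.4) / [19.4 × (0.476 × 6.55 − 0.109) − 1] = 221.1 / 57.37 = 3.855 mg/L.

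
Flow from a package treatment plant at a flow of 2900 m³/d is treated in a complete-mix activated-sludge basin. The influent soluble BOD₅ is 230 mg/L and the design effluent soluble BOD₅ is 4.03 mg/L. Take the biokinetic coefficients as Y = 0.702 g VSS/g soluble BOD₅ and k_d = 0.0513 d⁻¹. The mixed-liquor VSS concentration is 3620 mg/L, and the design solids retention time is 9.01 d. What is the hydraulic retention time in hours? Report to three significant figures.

Rearranging the biomass balance for a CMAS with decay, V = Y·Q·ΔS·θ_c / [X·(1+k_d θ_c)] = 0.702 × 2900 × (230 − 4.03) × 9.01 / [3620 × (1 + 0.0513 × 9.01)] = 4.14×10^6 / 5293 = 783.1 m³.
HRT = V/Q = 783.1 m³ / 2900 m³·d⁻¹ = 0.2700 d × 24 = 6.480 h.

τ ≈ 6.48 h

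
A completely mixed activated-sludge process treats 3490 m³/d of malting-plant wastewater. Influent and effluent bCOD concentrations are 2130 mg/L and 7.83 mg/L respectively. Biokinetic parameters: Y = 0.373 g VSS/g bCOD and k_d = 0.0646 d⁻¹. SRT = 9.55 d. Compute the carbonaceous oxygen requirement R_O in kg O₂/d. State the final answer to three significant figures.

Correct the yield for decay: Y_obs = Y/(1 + k_d θ_c) = 0.373 / (1 + 0.0646 × 9.55) = 0.373 / 1.617 = 0.2307.
Mass of bCOD removed per day: Q(S₀ − S) = 3490 × 2122 g/m³ = 7406 kg/d.
P_X = Y_obs·Q·(S₀ − S) = 0.2307 × 7406 = 1709 kg VSS/d.
Carbonaceous O₂ demand = substrate oxidised − cell-mass equivalent = 7406 − 1.42 × 1709 = 4980 kg O₂/d.

R_O ≈ 4980 kg O₂/d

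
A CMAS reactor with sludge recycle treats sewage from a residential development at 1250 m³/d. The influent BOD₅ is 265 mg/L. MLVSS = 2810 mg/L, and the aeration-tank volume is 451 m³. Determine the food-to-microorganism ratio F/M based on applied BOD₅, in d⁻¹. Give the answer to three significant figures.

F/M ≈ 0.261 d⁻¹

Food-to-microorganism ratio F/M = Q S₀ / (V X) = 1250 × 265 / (451.0 × 2810) = 0.2614 d⁻¹.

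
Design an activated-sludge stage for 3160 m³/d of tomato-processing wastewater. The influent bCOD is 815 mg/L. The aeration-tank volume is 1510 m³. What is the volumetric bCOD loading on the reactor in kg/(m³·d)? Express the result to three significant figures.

Applied bCOD load per unit volume = Q·S₀/V = (3160 × 815/1000)/1510 = 1.706 kg bCOD·m⁻³·d⁻¹.

L_v ≈ 1.71 kg bCOD/(m³·d)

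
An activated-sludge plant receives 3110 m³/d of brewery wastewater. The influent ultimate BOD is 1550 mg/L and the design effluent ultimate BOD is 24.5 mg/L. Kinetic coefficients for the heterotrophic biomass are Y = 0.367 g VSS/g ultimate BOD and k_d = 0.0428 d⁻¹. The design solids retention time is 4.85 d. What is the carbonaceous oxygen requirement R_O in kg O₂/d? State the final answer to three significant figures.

The observed yield is Y_obs = Y/(1 + k_d·θ_c) = 0.367 / (1 + 0.0428 × 4.85) = 0.367 / 1.208 = 0.3039 g VSS per g ultimate BOD removed.
Substrate removed = Q·(S₀ − S) = 3110 m³/d × (1550 − 24.5) g/m³ = 4.74×10^6 g/d = 4744 kg/d.
P_X = Y_obs·Q·(S₀ − S) = 0.3039 × 4744 = 1442 kg VSS/d.
Carbonaceous O₂ demand = substrate oxidised − cell-mass equivalent = 4744 − 1.42 × 1442 = 2697 kg O₂/d.

R_O ≈ 2700 kg O₂/d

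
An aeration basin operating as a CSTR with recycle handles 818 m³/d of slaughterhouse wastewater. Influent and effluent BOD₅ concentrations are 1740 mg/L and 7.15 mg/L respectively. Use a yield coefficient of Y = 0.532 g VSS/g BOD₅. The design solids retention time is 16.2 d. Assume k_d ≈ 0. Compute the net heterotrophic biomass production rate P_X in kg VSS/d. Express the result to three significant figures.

No decay correction is needed, so Y_obs = Y = 0.532.
Substrate removed = Q·(S₀ − S) = 818 m³/d × (1740 − 7.15) g/m³ = 1.42×10^6 g/d = 1417 kg/d.
So the net sludge growth is P_X = 0.5320 × 1417 = 754.1 kg VSS/d.

P_X ≈ 754 kg VSS/d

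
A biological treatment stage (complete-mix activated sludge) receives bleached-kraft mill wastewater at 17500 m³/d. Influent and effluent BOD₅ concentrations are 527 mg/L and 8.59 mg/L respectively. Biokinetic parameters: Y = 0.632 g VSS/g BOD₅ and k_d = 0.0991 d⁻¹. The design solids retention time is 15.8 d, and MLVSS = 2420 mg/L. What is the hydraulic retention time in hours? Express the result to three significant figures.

Rearranging the biomass balance for a CMAS with decay, V = Y·Q·ΔS·θ_c / [X·(1+k_d θ_c)] = 0.632 × 17500 × (527 − 8.59) × 15.8 / [2420 × (1 + 0.0991 × 15.8)] = 9.06×10^7 / 6209 = 14590 m³.
τ = V/Q = 14590/17500 = 0.8337 d, or 20.01 h.

τ ≈ 20.0 h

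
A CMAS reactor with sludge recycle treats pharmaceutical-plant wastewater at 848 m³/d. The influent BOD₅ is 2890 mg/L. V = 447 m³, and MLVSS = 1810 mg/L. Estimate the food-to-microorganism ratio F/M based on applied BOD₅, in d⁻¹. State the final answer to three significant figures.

F/M = Q·S₀ / (V·X) = 848 × 2890 / (447.0 × 1810) = 3.029 g BOD₅·(g VSS·d)⁻¹.

F/M ≈ 3.03 d⁻¹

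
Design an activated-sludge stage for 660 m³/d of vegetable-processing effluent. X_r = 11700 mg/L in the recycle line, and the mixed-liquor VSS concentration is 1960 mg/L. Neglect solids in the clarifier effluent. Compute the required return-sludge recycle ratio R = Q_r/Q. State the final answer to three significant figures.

R ≈ 0.201

Mass balance around the secondary clarifier (neglecting effluent solids): R = X / (X_r − X) = 1960 / (11700 − 1960) = 0.2012.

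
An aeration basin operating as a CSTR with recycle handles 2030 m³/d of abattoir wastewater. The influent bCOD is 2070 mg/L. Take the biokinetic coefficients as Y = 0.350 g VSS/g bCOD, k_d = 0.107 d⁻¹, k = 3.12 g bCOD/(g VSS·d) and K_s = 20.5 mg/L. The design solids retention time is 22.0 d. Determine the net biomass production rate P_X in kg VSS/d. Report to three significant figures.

Effluent substrate depends only on kinetics and SRT: S = K_s(1 + k_d θ_c) / [θ_c(Yk − k_d) − 1] = 20.5 × (1 + 0.107 × 22.0) / [22.0 × (0.350 × 3.12 − 0.107) − 1] = 68.76 / 20.67 = 3.326 mg/L.
Y_obs = Y / (1 + k_d θ_c) = 0.350 / (1 + 0.107 × 22.0) = 0.350 / 3.354 = 0.1044.
Q·(S₀ − S) = 2030 × (2070 − 3.33) × 10⁻³ = 4195 kg/d removed.
P_X = Y_obs · Q(S₀ − S) = 0.1044 × 4195 = 437.8 kg VSS/d.

P_X ≈ 438 kg VSS/d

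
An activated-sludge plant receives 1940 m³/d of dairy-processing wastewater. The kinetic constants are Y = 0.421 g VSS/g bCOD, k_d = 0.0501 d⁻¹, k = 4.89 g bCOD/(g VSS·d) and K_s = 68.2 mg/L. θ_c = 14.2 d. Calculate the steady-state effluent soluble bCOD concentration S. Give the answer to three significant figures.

For a completely mixed reactor with recycle the Lawrence–McCarty relation gives S = K_s·(1 + k_d·θ_c) / [θ_c·(Y·k − k_d) − 1] = 68.2 × (1 + 0.0501 × 14.2) / [14.2 × (0.421 × 4.89 − 0.0501) − 1] = 116.7 / 27.52 = 4.241 mg/L.

S ≈ 4.24 mg/L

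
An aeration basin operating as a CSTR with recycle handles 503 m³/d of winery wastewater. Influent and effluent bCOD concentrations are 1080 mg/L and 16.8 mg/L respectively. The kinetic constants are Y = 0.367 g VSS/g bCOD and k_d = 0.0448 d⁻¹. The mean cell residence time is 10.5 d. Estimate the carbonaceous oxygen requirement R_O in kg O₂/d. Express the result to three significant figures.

R_O ≈ 345 kg O₂/d

Observed yield with endogenous decay: Y_obs = Y / (1 + k_d·θ_c) = 0.367 / (1 + 0.0448 × 10.5) = 0.367 / 1.470 = 0.2496 g VSS/g bCOD.
Q·(S₀ − S) = 503 × (1080 − 16.8) × 10⁻³ = 534.8 kg/d removed.
Biomass synthesised: P_X = Y_obs × 534.8 = 133.5 kg VSS/d.
Carbonaceous O₂ demand = substrate oxidised − cell-mass equivalent = 534.8 − 1.42 × 133.5 = 345.2 kg O₂/d.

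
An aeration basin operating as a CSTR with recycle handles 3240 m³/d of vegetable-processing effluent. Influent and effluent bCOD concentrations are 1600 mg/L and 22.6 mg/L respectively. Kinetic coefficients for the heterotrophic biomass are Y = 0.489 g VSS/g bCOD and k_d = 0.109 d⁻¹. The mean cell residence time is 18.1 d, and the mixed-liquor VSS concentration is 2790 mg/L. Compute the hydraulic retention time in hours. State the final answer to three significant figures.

Rearranging the biomass balance for a CMAS with decay, V = Y·Q·ΔS·θ_c / [X·(1+k_d θ_c)] = 0.489 × 3240 × (1600 − 22.6) × 18.1 / [2790 × (1 + 0.109 × 18.1)] = 4.52×10^7 / 8294 = 5454 m³.
HRT = V/Q = 5454 m³ / 3240 m³·d⁻¹ = 1.683 d × 24 = 40.40 h.

τ ≈ 40.4 h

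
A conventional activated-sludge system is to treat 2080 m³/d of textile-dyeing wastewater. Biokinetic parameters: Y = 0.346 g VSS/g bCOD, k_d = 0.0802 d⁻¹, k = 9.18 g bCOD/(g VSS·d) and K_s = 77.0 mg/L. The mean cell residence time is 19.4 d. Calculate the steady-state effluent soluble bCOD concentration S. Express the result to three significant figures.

For a completely mixed reactor with recycle the Lawrence–McCarty relation gives S = K_s·(1 + k_d·θ_c) / [θ_c·(Y·k − k_d) − 1] = 77.0 × (1 + 0.0802 × 19.4) / [19.4 × (0.346 × 9.18 − 0.0802) − 1] = 196.8 / 59.06 = 3.332 mg/L.

S ≈ 3.33 mg/L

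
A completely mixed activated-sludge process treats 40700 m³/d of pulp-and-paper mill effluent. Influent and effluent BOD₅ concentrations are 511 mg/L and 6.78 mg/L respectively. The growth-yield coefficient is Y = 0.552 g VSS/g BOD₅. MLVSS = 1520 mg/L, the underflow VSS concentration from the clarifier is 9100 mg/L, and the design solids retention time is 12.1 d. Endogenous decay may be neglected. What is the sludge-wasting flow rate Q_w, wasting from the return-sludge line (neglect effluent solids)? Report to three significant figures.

V·X = Y·Q·ΔS·θ_c gives V = 0.552 × 40700 × (511 − 6.78) × 12.1 / 1520 = 90177 m³.
Q_w = (V·X)/(θ_c X_r) = 90177 × 1520 / (12.1 × 9100) = 1245 m³/d.

Q_w ≈ 1240 m³/d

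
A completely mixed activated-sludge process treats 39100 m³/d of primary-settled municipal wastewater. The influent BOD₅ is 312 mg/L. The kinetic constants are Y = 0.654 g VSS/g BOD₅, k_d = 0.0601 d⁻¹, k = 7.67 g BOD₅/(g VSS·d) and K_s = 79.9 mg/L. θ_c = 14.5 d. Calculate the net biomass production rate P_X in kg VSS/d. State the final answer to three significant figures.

For a completely mixed reactor with recycle the Lawrence–McCarty relation gives S = K_s·(1 + k_d·θ_c) / [θ_c·(Y·k − k_d) − 1] = 79.9 × (1 + 0.0601 × 14.5) / [14.5 × (0.654 × 7.67 − 0.0601) − 1] = 149.5 / 70.86 = 2.110 mg/L.
Observed yield with endogenous decay: Y_obs = Y / (1 + k_d·θ_c) = 0.654 / (1 + 0.0601 × 14.5) = 0.654 / 1.871 = 0.3495 g VSS/g BOD₅.
ΔS = 312 − 2.11 = 309.9 mg/L, so the substrate removal rate is 39100 × 309.9/1000 = 12117 kg BOD₅/d.
So the net sludge growth is P_X = 0.3495 × 12117 = 4234 kg VSS/d.

P_X ≈ 4230 kg VSS/d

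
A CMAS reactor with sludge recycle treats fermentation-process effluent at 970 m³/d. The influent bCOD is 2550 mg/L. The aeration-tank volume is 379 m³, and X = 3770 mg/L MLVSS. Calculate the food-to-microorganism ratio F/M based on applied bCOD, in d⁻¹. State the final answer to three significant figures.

F/M = Q·S₀ / (V·X) = 970 × 2550 / (379.0 × 3770) = 1.731 g bCOD·(g VSS·d)⁻¹.

F/M ≈ 1.73 d⁻¹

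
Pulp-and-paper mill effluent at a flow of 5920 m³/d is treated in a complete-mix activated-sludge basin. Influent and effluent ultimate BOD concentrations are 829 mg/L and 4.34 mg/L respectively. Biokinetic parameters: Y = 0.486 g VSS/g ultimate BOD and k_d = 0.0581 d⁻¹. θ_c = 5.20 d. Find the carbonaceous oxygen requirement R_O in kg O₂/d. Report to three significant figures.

Correct the yield for decay: Y_obs = Y/(1 + k_d θ_c) = 0.486 / (1 + 0.0581 × 5.20) = 0.486 / 1.302 = 0.3732.
Q·(S₀ − S) = 5920 × (829 − 4.34) × 10⁻³ = 4882 kg/d removed.
Biomass synthesised: P_X = Y_obs × 4882 = 1822 kg VSS/d.
Carbonaceous O₂ demand = substrate oxidised − cell-mass equivalent = 4882 − 1.42 × 1822 = 2295 kg O₂/d.

R_O ≈ 2290 kg O₂/d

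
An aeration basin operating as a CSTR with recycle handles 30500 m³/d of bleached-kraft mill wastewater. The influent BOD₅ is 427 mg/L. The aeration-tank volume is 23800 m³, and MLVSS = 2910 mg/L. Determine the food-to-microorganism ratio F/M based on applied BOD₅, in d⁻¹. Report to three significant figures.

F/M ≈ 0.188 d⁻¹

F/M = applied load / biomass = Q·S₀/(V·X) = 30500 × 427 / (23800 × 2910) = 0.1880 d⁻¹.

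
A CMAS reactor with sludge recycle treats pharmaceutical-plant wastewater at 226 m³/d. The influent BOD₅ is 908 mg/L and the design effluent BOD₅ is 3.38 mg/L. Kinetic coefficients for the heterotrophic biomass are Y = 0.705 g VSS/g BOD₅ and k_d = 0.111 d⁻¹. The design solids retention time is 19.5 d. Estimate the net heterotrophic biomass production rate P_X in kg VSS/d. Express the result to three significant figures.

P_X ≈ 45.5 kg VSS/d

Correct the yield for decay: Y_obs = Y/(1 + k_d θ_c) = 0.705 / (1 + 0.111 × 19.5) = 0.705 / 3.164 = 0.2228.
Substrate removed = Q·(S₀ − S) = 226 m³/d × (908 − 3.38) g/m³ = 2.04×10^5 g/d = 204.4 kg/d.
Biomass produced: P_X = Y_obs·Q·ΔS = 0.2228 × 204.4 ≈ 45.55 kg VSS/d.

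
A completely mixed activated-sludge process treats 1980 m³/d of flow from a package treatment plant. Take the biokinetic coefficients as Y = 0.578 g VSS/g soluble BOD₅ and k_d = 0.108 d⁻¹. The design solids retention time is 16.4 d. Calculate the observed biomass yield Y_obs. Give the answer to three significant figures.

Y_obs ≈ 0.209 g VSS/g soluble BOD₅

Correct the yield for decay: Y_obs = Y/(1 + k_d θ_c) = 0.578 / (1 + 0.108 × 16.4) = 0.578 / 2.771 = 0.2086.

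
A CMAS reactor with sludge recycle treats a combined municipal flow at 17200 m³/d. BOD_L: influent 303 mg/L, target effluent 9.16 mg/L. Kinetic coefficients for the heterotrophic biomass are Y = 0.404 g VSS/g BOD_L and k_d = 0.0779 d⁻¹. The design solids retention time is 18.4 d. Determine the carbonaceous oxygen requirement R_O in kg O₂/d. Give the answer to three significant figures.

Correct the yield for decay: Y_obs = Y/(1 + k_d θ_c) = 0.404 / (1 + 0.0779 × 18.4) = 0.404 / 2.433 = 0.1660.
Substrate removed = Q·(S₀ − S) = 17200 m³/d × (303 − 9.16) g/m³ = 5.05×10^6 g/d = 5054 kg/d.
Biomass synthesised: P_X = Y_obs × 5054 = 839.1 kg VSS/d.
R_O = Q·ΔS − 1.42 P_X = 5054 − 1192 = 3863 kg O₂/d.

R_O ≈ 3860 kg O₂/d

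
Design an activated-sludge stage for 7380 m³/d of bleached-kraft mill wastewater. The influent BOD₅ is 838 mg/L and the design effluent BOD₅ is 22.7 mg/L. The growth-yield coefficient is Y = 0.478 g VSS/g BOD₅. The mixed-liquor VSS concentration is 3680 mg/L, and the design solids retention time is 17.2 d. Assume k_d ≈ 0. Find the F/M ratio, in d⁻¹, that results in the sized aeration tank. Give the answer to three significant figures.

F/M ≈ 0.125 d⁻¹

Biomass mass balance (decay neglected): V·X = Y·Q·(S₀ − S)·θ_c, so V = 0.478 × 7380 × (838 − 22.7) × 17.2 / 3680 = 13443 m³.
F/M = Q·S₀ / (V·X) = 7380 × 838 / (13443 × 3680) = 0.1250 g BOD₅·(g VSS·d)⁻¹.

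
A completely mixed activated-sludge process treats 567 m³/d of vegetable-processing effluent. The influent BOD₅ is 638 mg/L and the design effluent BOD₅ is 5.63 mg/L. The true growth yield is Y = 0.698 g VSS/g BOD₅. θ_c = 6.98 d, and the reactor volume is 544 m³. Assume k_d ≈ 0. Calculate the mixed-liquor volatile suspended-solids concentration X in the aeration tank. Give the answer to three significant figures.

X ≈ 3210 mg/L

X = Y·Q·ΔS·θ_c / V = 0.698 × 567 × (638 − 5.63) × 6.98 / 544 = 3211 mg/L.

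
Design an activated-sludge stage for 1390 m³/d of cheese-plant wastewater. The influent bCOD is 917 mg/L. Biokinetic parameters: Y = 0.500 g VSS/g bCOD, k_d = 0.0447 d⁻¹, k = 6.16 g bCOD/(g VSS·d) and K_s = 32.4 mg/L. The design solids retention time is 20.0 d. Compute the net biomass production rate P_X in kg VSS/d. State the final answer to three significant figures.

P_X ≈ 336 kg VSS/d

From the Monod/SRT balance for a CMAS, S = K_s·(1+k_d θ_c)/[θ_c·(Y k − k_d) − 1] = 32.4 × (1 + 0.0447 × 20.0) / [20.0 × (0.500 × 6.16 − 0.0447) − 1] = 61.37 / 59.71 = 1.028 mg/L.
Observed yield with endogenous decay: Y_obs = Y / (1 + k_d·θ_c) = 0.500 / (1 + 0.0447 × 20.0) = 0.500 / 1.894 = 0.2640 g VSS/g bCOD.
ΔS = 917 − 1.03 = 916.0 mg/L, so the substrate removal rate is 1390 × 916.0/1000 = 1273 kg bCOD/d.
So the net sludge growth is P_X = 0.2640 × 1273 = 336.1 kg VSS/d.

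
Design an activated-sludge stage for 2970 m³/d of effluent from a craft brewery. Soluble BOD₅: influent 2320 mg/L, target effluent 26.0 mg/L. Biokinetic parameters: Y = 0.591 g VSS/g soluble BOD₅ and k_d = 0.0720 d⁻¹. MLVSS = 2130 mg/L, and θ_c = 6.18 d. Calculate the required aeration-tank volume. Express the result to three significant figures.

V ≈ 8090 m³

Steady-state biomass mass balance: V·X·(1 + k_d·θ_c) = Y·Q·(S₀ − S)·θ_c, so V = 0.591 × 2970 × (2320 − 26.0) × 6.18 / [2130 × (1 + 0.0720 × 6.18)] = 2.49×10^7 / 3078 = 8085 m³.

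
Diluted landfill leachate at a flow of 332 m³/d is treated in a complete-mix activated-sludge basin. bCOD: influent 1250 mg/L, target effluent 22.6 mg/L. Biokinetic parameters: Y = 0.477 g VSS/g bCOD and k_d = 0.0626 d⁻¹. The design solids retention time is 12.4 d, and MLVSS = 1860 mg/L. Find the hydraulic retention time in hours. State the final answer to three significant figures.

τ ≈ 52.7 h

From the SRT design equation V = Y Q (S₀−S) θ_c / [X (1 + k_d θ_c)] = 0.477 × 332 × (1250 − 22.6) × 12.4 / [1860 × (1 + 0.0626 × 12.4)] = 2.41×10^6 / 3304 = 729.5 m³.
Hydraulic retention time τ = V/Q = 729.5 / 332 = 2.197 d = 52.74 h.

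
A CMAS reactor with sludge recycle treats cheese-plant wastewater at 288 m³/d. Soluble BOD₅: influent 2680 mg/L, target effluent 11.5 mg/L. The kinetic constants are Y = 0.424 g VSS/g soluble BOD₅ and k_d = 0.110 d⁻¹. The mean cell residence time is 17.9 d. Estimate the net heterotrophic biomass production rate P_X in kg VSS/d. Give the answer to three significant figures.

Observed yield with endogenous decay: Y_obs = Y / (1 + k_d·θ_c) = 0.424 / (1 + 0.110 × 17.9) = 0.424 / 2.969 = 0.1428 g VSS/g soluble BOD₅.
Substrate removed = Q·(S₀ − S) = 288 m³/d × (2680 − 11.5) g/m³ = 7.69×10^5 g/d = 768.5 kg/d.
Biomass produced: P_X = Y_obs·Q·ΔS = 0.1428 × 768.5 ≈ 109.8 kg VSS/d.

P_X ≈ 110 kg VSS/d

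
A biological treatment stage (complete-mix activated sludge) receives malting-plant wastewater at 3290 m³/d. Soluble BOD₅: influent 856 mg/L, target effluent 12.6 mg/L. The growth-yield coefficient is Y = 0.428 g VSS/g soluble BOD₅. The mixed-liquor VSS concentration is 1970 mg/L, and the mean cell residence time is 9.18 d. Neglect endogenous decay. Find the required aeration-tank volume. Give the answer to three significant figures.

V·X = Y·Q·ΔS·θ_c gives V = 0.428 × 3290 × (856 − 12.6) × 9.18 / 1970 = 5534 m³.

V ≈ 5530 m³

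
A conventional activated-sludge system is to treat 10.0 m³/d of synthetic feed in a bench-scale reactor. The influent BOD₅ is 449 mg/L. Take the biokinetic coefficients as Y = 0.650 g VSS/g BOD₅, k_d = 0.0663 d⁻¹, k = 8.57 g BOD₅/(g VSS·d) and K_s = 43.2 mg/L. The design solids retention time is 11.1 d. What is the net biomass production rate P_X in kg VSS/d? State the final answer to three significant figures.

Effluent substrate depends only on kinetics and SRT: S = K_s(1 + k_d θ_c) / [θ_c(Yk − k_d) − 1] = 43.2 × (1 + 0.0663 × 11.1) / [11.1 × (0.650 × 8.57 − 0.0663) − 1] = 74.99 / 60.10 = 1.248 mg/L.
Correct the yield for decay: Y_obs = Y/(1 + k_d θ_c) = 0.650 / (1 + 0.0663 × 11.1) = 0.650 / 1.736 = 0.3744.
Q·(S₀ − S) = 10.0 × (449 − 1.25) × 10⁻³ = 4.478 kg/d removed.
Biomass produced: P_X = Y_obs·Q·ΔS = 0.3744 × 4.478 ≈ 1.677 kg VSS/d.

P_X ≈ 1.68 kg VSS/d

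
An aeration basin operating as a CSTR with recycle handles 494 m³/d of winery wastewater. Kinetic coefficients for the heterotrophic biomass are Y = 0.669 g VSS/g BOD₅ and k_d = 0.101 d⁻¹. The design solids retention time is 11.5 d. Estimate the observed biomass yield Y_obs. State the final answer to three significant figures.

Y_obs ≈ 0.310 g VSS/g BOD₅

Y_obs = Y / (1 + k_d θ_c) = 0.669 / (1 + 0.101 × 11.5) = 0.669 / 2.162 = 0.3095.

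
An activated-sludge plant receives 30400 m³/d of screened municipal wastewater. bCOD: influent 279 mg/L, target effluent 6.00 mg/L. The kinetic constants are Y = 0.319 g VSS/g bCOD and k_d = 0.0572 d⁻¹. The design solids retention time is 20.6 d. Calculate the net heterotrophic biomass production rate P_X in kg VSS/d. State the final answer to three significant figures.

P_X ≈ 1220 kg VSS/d

Y_obs = Y / (1 + k_d θ_c) = 0.319 / (1 + 0.0572 × 20.6) = 0.319 / 2.178 = 0.1464.
Substrate removed = Q·(S₀ − S) = 30400 m³/d × (279 − 6.00) g/m³ = 8.3×10^6 g/d = 8299 kg/d.
Biomass produced: P_X = Y_obs·Q·ΔS = 0.1464 × 8299 ≈ 1215 kg VSS/d.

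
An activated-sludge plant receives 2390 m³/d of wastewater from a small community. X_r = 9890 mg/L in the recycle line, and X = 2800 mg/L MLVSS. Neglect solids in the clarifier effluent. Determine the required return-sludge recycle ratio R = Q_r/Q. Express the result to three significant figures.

R ≈ 0.395

Mass balance around the secondary clarifier (neglecting effluent solids): R = X / (X_r − X) = 2800 / (9890 − 2800) = 0.3949.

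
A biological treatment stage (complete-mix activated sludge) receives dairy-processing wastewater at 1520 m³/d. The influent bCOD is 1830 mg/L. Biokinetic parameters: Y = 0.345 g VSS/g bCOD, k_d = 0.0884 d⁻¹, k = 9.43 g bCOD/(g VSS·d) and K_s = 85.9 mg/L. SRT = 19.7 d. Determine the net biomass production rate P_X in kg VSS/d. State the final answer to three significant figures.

For a completely mixed reactor with recycle the Lawrence–McCarty relation gives S = K_s·(1 + k_d·θ_c) / [θ_c·(Y·k − k_d) − 1] = 85.9 × (1 + 0.0884 × 19.7) / [19.7 × (0.345 × 9.43 − 0.0884) − 1] = 235.5 / 61.35 = 3.839 mg/L.
Observed yield with endogenous decay: Y_obs = Y / (1 + k_d·θ_c) = 0.345 / (1 + 0.0884 × 19.7) = 0.345 / 2.741 = 0.1258 g VSS/g bCOD.
ΔS = 1830 − 3.84 = 1826 mg/L, so the substrate removal rate is 1520 × 1826/1000 = 2776 kg bCOD/d.
Biomass produced: P_X = Y_obs·Q·ΔS = 0.1258 × 2776 ≈ 349.3 kg VSS/d.

P_X ≈ 349 kg VSS/d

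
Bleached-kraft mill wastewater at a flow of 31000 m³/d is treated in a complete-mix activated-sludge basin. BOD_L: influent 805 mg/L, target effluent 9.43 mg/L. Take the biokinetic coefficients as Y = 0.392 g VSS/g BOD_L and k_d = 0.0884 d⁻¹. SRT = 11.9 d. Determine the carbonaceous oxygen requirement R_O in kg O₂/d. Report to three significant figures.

R_O ≈ 18000 kg O₂/d

Correct the yield for decay: Y_obs = Y/(1 + k_d θ_c) = 0.392 / (1 + 0.0884 × 11.9) = 0.392 / 2.052 = 0.1910.
Q·(S₀ − S) = 31000 × (805 − 9.43) × 10⁻³ = 24663 kg/d removed.
Net sludge production P_X = 0.1910 × 24663 = 4711 kg VSS/d.
R_O = Q·ΔS − 1.42 P_X = 24663 − 6690 = 17972 kg O₂/d.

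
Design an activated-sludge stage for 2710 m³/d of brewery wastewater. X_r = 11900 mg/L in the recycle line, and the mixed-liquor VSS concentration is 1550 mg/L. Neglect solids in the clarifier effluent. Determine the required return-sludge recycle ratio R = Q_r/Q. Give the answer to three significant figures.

R = Q_r/Q = X/(X_r − X) = 1550 / (11900 − 1550) = 0.1498.

R ≈ 0.150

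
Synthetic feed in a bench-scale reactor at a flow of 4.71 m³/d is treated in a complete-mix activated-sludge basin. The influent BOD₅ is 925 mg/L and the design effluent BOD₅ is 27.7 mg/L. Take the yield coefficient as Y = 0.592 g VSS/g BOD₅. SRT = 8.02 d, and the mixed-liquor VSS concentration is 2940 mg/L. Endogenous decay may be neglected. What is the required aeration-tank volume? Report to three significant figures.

V ≈ 6.83 m³

V·X = Y·Q·ΔS·θ_c gives V = 0.592 × 4.71 × (925 − 27.7) × 8.02 / 2940 = 6.825 m³.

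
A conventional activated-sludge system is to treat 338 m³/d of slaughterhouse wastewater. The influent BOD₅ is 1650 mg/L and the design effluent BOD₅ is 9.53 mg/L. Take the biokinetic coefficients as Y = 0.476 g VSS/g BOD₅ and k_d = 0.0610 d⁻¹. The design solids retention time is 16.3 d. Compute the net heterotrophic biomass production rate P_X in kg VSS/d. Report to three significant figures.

P_X ≈ 132 kg VSS/d

Y_obs = Y / (1 + k_d θ_c) = 0.476 / (1 + 0.0610 × 16.3) = 0.476 / 1.994 = 0.2387.
Substrate removed = Q·(S₀ − S) = 338 m³/d × (1650 − 9.53) g/m³ = 5.54×10^5 g/d = 554.5 kg/d.
So the net sludge growth is P_X = 0.2387 × 554.5 = 132.3 kg VSS/d.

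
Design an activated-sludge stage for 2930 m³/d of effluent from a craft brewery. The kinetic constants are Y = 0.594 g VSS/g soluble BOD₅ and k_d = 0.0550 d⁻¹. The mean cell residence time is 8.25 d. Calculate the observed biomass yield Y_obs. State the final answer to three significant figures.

Correct the yield for decay: Y_obs = Y/(1 + k_d θ_c) = 0.594 / (1 + 0.0550 × 8.25) = 0.594 / 1.454 = 0.4086.

Y_obs ≈ 0.409 g VSS/g soluble BOD₅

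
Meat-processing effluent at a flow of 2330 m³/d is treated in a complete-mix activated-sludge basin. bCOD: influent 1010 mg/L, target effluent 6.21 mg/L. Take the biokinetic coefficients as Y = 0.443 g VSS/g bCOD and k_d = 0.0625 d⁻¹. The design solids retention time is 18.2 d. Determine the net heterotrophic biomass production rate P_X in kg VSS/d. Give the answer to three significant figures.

P_X ≈ 485 kg VSS/d

Observed yield with endogenous decay: Y_obs = Y / (1 + k_d·θ_c) = 0.443 / (1 + 0.0625 × 18.2) = 0.443 / 2.138 = 0.2073 g VSS/g bCOD.
ΔS = 1010 − 6.21 = 1004 mg/L, so the substrate removal rate is 2330 × 1004/1000 = 2339 kg bCOD/d.
P_X = Y_obs · Q(S₀ − S) = 0.2073 × 2339 = 484.7 kg VSS/d.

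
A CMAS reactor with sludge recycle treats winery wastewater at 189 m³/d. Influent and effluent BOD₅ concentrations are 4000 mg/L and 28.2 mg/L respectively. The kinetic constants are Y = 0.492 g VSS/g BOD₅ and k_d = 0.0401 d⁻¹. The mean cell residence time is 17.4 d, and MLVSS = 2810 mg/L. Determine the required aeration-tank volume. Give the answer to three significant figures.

V ≈ 1350 m³

Rearranging the biomass balance for a CMAS with decay, V = Y·Q·ΔS·θ_c / [X·(1+k_d θ_c)] = 0.492 × 189 × (4000 − 28.2) × 17.4 / [2810 × (1 + 0.0401 × 17.4)] = 6.43×10^6 / 4771 = 1347 m³.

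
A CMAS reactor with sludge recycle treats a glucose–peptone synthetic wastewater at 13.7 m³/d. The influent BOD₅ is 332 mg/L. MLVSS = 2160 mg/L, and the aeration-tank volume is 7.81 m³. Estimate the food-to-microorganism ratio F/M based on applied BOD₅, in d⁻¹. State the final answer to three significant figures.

F/M ≈ 0.270 d⁻¹

Food-to-microorganism ratio F/M = Q S₀ / (V X) = 13.7 × 332 / (7.810 × 2160) = 0.2696 d⁻¹.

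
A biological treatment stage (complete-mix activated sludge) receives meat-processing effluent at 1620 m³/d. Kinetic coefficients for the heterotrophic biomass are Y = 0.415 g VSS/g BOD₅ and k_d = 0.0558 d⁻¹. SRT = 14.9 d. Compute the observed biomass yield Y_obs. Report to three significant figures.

Observed yield with endogenous decay: Y_obs = Y / (1 + k_d·θ_c) = 0.415 / (1 + 0.0558 × 14.9) = 0.415 / 1.831 = 0.2266 g VSS/g BOD₅.

Y_obs ≈ 0.227 g VSS/g BOD₅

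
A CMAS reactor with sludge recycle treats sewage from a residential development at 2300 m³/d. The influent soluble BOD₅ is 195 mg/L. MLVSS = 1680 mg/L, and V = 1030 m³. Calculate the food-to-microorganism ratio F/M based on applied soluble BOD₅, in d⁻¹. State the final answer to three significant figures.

F/M = Q·S₀ / (V·X) = 2300 × 195 / (1030 × 1680) = 0.2592 g soluble BOD₅·(g VSS·d)⁻¹.

F/M ≈ 0.259 d⁻¹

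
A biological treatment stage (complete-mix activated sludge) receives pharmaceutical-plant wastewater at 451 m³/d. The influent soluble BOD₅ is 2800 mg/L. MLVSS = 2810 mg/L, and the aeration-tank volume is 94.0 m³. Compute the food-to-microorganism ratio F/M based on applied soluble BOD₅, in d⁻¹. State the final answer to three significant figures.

F/M ≈ 4.78 d⁻¹

Food-to-microorganism ratio F/M = Q S₀ / (V X) = 451 × 2800 / (94.00 × 2810) = 4.781 d⁻¹.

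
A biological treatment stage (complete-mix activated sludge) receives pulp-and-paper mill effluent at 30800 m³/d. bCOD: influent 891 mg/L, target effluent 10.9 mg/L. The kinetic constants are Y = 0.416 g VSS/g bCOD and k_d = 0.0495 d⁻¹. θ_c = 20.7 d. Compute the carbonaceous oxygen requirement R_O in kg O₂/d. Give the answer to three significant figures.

R_O ≈ 19200 kg O₂/d

Y_obs = Y / (1 + k_d θ_c) = 0.416 / (1 + 0.0495 × 20.7) = 0.416 / 2.025 = 0.2055.
ΔS = 891 − 10.9 = 880.1 mg/L, so the substrate removal rate is 30800 × 880.1/1000 = 27107 kg bCOD/d.
Biomass synthesised: P_X = Y_obs × 27107 = 5570 kg VSS/d.
R_O = Q·ΔS − 1.42 P_X = 27107 − 7909 = 19198 kg O₂/d.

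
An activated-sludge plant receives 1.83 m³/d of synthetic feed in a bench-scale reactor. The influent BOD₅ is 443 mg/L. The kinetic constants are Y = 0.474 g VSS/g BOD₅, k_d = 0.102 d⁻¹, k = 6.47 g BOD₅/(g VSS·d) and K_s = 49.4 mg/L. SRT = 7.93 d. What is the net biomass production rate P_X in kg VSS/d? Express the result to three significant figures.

P_X ≈ 0.211 kg VSS/d

Effluent substrate depends only on kinetics and SRT: S = K_s(1 + k_d θ_c) / [θ_c(Yk − k_d) − 1] = 49.4 × (1 + 0.102 × 7.93) / [7.93 × (0.474 × 6.47 − 0.102) − 1] = 89.36 / 22.51 = 3.970 mg/L.
Y_obs = Y / (1 + k_d θ_c) = 0.474 / (1 + 0.102 × 7.93) = 0.474 / 1.809 = 0.2620.
ΔS = 443 − 3.97 = 439.0 mg/L, so the substrate removal rate is 1.83 × 439.0/1000 = 0.8034 kg BOD₅/d.
Biomass produced: P_X = Y_obs·Q·ΔS = 0.2620 × 0.8034 ≈ 0.2105 kg VSS/d.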